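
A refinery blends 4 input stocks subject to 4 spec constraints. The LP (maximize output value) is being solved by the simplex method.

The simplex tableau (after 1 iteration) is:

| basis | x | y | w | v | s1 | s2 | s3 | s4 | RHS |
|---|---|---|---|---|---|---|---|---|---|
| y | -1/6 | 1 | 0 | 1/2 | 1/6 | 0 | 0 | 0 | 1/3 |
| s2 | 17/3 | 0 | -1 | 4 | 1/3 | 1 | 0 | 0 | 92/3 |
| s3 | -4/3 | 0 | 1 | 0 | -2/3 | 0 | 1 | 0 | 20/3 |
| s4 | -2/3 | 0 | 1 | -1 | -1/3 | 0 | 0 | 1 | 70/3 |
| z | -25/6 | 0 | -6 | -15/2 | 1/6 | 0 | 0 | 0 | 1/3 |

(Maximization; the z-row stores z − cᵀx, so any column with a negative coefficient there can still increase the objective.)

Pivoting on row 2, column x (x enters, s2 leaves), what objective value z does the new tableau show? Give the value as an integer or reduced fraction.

389/17

Minimum ratio for x: (92/3)/(17/3) = 92/17.
z changes by −(z-row coeff of x)·ratio = −(-25/6)·(92/17) = 1150/51.
New z = 1/3 + (1150/51) = 389/17.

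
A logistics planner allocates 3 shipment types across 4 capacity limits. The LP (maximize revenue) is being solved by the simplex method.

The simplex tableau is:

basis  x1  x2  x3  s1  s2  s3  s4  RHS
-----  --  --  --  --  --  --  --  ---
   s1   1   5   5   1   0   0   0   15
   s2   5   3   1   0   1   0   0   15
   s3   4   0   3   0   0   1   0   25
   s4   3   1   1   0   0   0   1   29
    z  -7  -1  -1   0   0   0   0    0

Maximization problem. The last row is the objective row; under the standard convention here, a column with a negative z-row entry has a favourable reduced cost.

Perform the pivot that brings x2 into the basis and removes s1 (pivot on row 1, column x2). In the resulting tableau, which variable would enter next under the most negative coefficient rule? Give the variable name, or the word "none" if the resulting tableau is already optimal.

Pivot element 5. New z-row = old z-row − (-1)·(row 1/5).
Updated z-row coefficients: x1: -34/5, x2: 0, x3: 0, s1: 1/5, s2: 0, s3: 0, s4: 0.
The most negative is -34/5 in column x1, so x1 would enter next.

x1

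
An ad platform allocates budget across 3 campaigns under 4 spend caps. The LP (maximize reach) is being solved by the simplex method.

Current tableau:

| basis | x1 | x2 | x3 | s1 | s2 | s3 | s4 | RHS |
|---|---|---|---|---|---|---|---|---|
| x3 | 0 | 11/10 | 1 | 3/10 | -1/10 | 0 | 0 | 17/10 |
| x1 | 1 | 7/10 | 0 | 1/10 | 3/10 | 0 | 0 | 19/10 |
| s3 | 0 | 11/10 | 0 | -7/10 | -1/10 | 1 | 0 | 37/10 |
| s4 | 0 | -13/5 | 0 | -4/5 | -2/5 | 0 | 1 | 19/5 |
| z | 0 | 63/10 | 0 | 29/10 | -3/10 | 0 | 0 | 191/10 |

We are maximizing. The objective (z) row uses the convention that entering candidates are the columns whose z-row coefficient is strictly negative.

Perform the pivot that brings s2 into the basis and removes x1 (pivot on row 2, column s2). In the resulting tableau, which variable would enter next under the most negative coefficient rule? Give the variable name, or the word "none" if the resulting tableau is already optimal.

Pivot element 3/10. New z-row = old z-row − (-3/10)·(row 2/(3/10)).
Updated z-row coefficients: x1: 1, x2: 7, x3: 0, s1: 3, s2: 0, s3: 0, s4: 0.
No coefficient is strictly negative; the tableau after this pivot is optimal.

none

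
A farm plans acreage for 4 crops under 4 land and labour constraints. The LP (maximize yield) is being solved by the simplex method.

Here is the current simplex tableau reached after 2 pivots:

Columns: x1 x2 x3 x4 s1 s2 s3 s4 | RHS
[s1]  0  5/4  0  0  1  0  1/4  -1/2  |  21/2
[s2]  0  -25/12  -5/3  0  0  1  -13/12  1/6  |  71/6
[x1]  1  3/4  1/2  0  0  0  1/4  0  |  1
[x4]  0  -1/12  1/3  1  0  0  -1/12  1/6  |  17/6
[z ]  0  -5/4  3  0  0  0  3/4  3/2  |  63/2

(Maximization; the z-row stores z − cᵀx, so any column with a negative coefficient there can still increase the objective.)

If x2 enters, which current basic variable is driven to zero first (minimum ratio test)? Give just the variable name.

Ratios: row 1 (s1): (21/2)/(5/4) = 42/5; row 2 (s2): entry -25/12 ≤ 0, skip; row 3 (x1): 1/(3/4) = 4/3; row 4 (x4): entry -1/12 ≤ 0, skip.
Minimum ratio 4/3 is in the x1 row, so x1 leaves.

x1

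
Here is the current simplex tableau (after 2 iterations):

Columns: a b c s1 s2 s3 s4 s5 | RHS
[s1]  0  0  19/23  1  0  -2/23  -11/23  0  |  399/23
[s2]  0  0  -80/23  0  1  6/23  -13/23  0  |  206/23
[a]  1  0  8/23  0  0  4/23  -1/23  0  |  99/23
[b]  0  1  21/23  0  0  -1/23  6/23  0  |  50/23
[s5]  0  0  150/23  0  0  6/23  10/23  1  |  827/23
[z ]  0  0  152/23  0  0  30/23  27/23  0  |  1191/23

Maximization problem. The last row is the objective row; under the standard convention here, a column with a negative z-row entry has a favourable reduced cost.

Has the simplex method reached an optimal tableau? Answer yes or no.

yes

No objective-row coefficient is strictly negative, so no entering variable exists; the tableau is optimal.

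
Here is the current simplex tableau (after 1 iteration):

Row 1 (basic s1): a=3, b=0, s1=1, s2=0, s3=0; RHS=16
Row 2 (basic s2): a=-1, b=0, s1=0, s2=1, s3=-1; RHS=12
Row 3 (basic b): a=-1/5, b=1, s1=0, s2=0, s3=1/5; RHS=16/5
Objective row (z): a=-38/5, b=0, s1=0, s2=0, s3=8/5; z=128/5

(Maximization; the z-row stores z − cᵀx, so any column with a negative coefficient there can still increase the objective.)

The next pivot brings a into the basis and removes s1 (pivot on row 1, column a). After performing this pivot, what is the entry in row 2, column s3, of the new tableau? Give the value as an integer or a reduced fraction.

-1

Pivot element is row 1, column a: 3.
Normalize row 1: new (row 1, s3) = 0/3 = 0.
row 2 ← row 2 − (-1)·(new row 1): -1 − (-1)·0 = -1.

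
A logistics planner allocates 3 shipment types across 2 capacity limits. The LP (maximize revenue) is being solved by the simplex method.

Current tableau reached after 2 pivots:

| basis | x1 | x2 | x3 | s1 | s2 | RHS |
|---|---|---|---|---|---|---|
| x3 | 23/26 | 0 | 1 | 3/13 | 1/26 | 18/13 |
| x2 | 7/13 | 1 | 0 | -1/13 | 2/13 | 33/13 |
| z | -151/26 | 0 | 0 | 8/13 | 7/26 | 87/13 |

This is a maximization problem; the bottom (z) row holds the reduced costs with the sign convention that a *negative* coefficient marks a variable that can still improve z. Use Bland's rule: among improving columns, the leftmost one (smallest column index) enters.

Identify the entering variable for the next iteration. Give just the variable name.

Objective-row coefficients: x1: -151/26, x2: 0, x3: 0, s1: 8/13, s2: 7/26.
Improving columns: x1. Bland's rule picks the smallest column index → x1.

x1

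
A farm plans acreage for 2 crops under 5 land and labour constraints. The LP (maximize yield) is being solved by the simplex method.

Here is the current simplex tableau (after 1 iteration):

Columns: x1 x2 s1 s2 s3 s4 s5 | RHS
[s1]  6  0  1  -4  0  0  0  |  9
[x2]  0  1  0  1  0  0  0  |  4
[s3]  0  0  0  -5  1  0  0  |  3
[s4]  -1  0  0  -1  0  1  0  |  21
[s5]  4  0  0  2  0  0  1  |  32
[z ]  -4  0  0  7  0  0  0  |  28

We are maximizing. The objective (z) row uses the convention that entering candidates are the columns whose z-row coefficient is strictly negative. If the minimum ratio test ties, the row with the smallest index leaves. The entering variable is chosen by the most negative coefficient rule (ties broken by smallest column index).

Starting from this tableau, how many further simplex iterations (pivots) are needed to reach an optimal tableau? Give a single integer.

1

pivot: x1 in, s1 out → z = 34
No improving column remains; optimal.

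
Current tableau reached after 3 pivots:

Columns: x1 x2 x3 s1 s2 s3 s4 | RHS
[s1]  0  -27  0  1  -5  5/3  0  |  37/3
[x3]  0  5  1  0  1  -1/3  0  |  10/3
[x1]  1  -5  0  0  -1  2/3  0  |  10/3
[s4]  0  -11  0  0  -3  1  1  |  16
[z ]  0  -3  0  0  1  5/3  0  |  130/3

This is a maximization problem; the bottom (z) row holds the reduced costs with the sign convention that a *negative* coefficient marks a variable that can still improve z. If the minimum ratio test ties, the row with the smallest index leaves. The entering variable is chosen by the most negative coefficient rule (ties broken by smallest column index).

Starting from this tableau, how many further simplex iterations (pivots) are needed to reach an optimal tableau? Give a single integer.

1

pivot: x2 in, x3 out → z = 136/3
No improving column remains; optimal.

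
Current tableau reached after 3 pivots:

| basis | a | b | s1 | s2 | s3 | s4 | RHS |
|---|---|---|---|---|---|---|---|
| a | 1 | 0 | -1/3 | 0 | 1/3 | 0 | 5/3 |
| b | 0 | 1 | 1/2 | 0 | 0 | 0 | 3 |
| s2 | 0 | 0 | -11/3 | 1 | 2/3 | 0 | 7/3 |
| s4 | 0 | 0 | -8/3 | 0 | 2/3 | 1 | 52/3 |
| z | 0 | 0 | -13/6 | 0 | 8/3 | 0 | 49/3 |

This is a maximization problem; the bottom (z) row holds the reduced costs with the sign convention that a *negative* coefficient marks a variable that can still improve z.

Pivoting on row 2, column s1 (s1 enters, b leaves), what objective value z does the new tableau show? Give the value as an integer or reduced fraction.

Minimum ratio for s1: 3/(1/2) = 6.
z changes by −(z-row coeff of s1)·ratio = −(-13/6)·6 = 13.
New z = 49/3 + 13 = 88/3.

88/3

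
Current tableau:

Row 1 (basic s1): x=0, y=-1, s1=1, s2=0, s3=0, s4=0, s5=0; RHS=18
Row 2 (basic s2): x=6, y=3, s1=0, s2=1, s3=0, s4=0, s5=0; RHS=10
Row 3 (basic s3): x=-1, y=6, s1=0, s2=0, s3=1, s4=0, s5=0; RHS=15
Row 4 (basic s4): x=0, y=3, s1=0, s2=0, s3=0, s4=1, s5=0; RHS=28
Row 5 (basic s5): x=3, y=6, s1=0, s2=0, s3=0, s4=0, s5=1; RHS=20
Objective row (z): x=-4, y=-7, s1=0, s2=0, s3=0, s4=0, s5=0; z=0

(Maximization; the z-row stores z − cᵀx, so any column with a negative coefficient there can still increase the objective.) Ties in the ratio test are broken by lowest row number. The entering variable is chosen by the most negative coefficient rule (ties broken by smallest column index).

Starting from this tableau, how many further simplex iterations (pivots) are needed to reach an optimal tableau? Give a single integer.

2

pivot: y in, s3 out → z = 35/2
pivot: x in, s2 out → z = 760/39
No improving column remains; optimal.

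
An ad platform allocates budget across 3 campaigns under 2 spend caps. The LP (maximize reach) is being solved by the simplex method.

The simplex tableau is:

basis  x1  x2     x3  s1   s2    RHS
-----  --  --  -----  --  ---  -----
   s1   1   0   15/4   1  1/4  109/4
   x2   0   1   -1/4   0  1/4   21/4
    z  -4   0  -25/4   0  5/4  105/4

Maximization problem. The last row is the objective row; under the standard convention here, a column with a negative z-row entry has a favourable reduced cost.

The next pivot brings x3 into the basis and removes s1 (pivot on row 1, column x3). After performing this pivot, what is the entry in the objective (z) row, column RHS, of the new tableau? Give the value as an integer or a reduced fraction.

Pivot element is row 1, column x3: 15/4.
Normalize row 1: new (row 1, RHS) = (109/4)/(15/4) = 109/15.
z-row ← z-row − (-25/4)·(new row 1): 105/4 − (-25/4)·(109/15) = 215/3.

215/3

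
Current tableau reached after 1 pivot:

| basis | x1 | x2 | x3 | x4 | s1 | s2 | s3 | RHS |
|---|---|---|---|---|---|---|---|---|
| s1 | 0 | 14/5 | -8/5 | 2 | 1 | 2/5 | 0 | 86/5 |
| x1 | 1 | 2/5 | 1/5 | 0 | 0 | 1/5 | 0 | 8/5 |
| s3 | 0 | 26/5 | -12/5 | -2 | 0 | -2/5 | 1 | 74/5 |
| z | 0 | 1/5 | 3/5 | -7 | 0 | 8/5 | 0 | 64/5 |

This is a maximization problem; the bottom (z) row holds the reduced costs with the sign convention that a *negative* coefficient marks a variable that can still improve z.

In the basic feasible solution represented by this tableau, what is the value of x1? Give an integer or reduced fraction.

x1 is basic (row 2); its value is the RHS of that row: 8/5.

8/5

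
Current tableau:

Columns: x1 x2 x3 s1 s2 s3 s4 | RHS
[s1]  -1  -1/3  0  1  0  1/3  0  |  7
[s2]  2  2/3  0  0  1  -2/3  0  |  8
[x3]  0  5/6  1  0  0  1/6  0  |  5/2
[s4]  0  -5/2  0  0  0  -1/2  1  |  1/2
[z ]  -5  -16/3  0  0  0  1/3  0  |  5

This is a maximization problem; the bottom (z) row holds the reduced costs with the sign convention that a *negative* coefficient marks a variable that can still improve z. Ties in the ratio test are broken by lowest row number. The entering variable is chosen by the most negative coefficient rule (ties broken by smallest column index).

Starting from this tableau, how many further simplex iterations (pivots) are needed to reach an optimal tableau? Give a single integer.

3

pivot: x2 in, x3 out → z = 21
pivot: x1 in, s2 out → z = 36
pivot: s3 in, x2 out → z = 45
No improving column remains; optimal.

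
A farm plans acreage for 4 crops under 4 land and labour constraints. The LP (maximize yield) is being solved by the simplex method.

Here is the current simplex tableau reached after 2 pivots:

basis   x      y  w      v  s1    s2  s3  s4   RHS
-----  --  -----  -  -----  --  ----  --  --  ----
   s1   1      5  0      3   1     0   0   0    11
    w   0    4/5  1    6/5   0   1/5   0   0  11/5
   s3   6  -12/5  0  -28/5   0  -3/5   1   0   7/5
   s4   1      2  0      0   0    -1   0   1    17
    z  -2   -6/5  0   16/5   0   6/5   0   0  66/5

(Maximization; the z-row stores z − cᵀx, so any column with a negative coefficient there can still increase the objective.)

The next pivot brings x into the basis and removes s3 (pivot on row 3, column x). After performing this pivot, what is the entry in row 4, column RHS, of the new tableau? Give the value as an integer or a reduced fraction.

Pivot element is row 3, column x: 6.
Normalize row 3: new (row 3, RHS) = (7/5)/6 = 7/30.
row 4 ← row 4 − 1·(new row 3): 17 − 1·(7/30) = 503/30.

503/30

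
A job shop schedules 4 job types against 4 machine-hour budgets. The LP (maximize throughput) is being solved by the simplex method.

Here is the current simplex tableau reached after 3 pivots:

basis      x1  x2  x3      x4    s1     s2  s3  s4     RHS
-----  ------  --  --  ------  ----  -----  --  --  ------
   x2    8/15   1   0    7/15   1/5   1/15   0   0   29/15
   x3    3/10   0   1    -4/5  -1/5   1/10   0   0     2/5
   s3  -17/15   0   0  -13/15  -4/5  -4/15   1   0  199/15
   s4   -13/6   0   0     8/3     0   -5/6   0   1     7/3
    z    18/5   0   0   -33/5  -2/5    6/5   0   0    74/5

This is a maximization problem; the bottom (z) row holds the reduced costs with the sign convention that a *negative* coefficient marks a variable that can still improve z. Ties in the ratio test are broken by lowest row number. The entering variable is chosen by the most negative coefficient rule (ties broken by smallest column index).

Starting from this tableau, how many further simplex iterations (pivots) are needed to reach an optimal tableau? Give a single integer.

3

pivot: x4 in, s4 out → z = 823/40
pivot: x1 in, x2 out → z = 1717/73
pivot: s2 in, x1 out → z = 455/17
No improving column remains; optimal.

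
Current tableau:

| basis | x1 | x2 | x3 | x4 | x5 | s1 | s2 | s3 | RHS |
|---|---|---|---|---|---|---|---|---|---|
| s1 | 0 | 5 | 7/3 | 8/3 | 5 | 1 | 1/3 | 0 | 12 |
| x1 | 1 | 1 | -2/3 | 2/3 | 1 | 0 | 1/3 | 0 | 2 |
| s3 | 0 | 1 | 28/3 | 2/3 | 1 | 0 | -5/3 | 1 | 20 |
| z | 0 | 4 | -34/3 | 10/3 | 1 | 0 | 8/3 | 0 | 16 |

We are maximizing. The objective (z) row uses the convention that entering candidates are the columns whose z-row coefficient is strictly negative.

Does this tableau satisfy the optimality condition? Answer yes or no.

Column x3 has objective-row coefficient -34/3, which is negative; an improving pivot exists, so not yet optimal.

no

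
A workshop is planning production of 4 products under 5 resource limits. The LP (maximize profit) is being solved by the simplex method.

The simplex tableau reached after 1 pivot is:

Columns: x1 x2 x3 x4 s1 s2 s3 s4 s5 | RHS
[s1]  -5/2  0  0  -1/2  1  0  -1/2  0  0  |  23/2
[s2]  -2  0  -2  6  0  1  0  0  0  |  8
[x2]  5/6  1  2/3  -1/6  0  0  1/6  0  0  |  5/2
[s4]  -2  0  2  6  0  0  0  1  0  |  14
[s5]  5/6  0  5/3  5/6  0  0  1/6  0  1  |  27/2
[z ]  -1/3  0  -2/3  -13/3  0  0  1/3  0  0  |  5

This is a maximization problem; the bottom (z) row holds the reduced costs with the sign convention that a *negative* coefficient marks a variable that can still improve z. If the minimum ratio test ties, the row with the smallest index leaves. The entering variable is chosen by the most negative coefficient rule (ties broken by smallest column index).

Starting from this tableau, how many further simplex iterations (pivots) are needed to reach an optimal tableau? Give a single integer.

pivot: x4 in, s2 out → z = 97/9
pivot: x3 in, s4 out → z = 251/18
pivot: x1 in, x2 out → z = 253/14
No improving column remains; optimal.

3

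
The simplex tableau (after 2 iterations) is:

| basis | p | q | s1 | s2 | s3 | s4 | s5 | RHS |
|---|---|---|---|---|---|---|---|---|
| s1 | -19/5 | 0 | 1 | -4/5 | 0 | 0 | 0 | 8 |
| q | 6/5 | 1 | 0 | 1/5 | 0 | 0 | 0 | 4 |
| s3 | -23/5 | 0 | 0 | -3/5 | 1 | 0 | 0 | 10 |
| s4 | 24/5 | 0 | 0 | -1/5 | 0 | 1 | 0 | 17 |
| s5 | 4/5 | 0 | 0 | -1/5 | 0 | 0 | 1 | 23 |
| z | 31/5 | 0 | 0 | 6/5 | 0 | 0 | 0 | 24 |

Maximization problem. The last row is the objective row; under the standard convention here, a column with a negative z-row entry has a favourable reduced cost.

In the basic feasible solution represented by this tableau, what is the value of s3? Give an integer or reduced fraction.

s3 is basic (row 3); its value is the RHS of that row: 10.

10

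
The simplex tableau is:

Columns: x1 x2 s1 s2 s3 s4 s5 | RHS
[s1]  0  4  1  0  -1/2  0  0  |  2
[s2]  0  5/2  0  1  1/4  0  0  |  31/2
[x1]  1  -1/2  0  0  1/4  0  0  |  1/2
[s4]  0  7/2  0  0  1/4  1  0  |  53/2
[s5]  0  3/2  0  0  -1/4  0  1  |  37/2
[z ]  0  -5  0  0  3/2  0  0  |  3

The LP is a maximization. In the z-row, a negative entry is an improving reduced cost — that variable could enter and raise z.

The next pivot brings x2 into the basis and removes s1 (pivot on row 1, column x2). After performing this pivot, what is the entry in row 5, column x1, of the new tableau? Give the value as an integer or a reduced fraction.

0

Pivot element is row 1, column x2: 4.
Normalize row 1: new (row 1, x1) = 0/4 = 0.
row 5 ← row 5 − (3/2)·(new row 1): 0 − (3/2)·0 = 0.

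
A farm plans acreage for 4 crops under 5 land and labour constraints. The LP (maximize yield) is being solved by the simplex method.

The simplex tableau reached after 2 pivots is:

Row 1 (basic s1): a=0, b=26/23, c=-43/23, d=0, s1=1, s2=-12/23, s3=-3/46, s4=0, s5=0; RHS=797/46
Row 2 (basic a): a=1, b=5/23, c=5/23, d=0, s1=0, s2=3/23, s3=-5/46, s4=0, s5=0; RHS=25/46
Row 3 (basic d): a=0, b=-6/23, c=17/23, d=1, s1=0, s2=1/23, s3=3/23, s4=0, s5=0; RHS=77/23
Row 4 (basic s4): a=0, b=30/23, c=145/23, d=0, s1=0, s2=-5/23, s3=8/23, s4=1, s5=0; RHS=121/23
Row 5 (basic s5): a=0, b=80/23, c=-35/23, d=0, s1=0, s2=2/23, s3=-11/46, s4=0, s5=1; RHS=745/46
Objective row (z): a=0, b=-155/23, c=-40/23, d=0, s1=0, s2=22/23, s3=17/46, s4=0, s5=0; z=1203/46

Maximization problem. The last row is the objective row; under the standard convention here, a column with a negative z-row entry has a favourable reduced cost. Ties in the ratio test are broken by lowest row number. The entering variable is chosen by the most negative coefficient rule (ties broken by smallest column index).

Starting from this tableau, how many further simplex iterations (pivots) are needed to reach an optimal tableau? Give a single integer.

2

pivot: b in, a out → z = 43
pivot: s3 in, s4 out → z = 49
No improving column remains; optimal.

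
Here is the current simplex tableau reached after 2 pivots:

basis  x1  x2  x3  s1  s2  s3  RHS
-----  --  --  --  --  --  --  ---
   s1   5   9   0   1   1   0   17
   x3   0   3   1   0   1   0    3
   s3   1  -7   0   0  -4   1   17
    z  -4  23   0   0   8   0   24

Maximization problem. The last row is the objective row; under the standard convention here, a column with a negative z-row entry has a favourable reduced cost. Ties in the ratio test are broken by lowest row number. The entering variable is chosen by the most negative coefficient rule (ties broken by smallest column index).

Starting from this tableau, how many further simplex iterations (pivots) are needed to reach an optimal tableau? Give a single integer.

1

pivot: x1 in, s1 out → z = 188/5
No improving column remains; optimal.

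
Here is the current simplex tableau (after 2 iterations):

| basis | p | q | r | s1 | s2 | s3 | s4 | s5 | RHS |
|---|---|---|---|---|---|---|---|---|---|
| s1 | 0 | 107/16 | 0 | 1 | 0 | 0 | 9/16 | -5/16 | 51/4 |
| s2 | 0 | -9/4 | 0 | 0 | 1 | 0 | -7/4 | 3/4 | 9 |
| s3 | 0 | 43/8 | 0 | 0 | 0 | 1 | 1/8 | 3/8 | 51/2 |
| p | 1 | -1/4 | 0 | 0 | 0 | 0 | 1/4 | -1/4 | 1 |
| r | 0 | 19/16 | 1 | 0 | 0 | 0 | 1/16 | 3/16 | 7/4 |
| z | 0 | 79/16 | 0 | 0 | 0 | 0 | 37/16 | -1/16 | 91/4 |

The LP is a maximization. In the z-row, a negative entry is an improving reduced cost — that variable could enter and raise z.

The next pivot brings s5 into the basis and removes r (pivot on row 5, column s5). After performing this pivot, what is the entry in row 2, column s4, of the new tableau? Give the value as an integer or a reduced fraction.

-2

Pivot element is row 5, column s5: 3/16.
Normalize row 5: new (row 5, s4) = (1/16)/(3/16) = 1/3.
row 2 ← row 2 − (3/4)·(new row 5): -7/4 − (3/4)·(1/3) = -2.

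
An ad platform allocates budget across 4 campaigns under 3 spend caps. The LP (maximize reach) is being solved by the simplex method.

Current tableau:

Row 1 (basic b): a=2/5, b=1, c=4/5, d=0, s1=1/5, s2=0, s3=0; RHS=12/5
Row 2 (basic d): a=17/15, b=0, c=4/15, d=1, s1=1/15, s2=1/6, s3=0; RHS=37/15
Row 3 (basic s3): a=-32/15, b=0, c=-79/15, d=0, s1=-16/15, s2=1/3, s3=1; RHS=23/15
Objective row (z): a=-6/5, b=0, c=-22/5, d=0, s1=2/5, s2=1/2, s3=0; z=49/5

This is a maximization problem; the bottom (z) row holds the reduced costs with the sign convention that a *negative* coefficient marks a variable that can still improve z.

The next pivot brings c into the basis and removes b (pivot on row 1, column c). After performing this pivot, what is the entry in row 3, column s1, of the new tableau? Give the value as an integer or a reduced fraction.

Pivot element is row 1, column c: 4/5.
Normalize row 1: new (row 1, s1) = (1/5)/(4/5) = 1/4.
row 3 ← row 3 − (-79/15)·(new row 1): -16/15 − (-79/15)·(1/4) = 1/4.

1/4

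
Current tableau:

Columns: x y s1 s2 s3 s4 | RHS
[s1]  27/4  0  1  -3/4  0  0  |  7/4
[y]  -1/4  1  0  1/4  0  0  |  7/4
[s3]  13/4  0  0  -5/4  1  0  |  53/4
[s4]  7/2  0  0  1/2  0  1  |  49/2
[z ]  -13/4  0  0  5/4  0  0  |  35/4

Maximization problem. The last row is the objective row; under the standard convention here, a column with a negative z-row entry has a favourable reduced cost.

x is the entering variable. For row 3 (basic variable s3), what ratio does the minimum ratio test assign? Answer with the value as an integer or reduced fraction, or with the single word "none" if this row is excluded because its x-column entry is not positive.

53/13

Ratio = RHS / (x entry) = (53/4) / (13/4) = 53/13.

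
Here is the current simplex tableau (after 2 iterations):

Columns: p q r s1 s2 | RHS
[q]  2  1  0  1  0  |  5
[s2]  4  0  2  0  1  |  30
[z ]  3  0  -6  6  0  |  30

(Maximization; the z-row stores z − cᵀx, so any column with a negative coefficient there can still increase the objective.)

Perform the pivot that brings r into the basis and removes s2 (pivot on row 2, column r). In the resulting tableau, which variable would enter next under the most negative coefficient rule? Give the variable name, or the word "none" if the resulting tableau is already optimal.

none

Pivot element 2. New z-row = old z-row − (-6)·(row 2/2).
Updated z-row coefficients: p: 15, q: 0, r: 0, s1: 6, s2: 3.
No coefficient is strictly negative; the tableau after this pivot is optimal.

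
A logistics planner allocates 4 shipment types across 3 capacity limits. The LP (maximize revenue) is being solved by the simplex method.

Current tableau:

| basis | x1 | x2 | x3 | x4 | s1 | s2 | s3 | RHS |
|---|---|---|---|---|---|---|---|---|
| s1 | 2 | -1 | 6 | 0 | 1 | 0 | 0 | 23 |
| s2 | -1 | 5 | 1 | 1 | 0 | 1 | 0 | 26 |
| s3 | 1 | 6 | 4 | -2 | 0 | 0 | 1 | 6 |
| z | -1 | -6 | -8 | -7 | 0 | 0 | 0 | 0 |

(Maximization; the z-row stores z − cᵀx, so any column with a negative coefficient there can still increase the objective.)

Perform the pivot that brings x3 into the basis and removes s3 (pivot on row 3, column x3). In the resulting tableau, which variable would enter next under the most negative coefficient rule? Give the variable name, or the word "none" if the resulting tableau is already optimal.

x4

Pivot element 4. New z-row = old z-row − (-8)·(row 3/4).
Updated z-row coefficients: x1: 1, x2: 6, x3: 0, x4: -11, s1: 0, s2: 0, s3: 2.
The most negative is -11 in column x4, so x4 would enter next.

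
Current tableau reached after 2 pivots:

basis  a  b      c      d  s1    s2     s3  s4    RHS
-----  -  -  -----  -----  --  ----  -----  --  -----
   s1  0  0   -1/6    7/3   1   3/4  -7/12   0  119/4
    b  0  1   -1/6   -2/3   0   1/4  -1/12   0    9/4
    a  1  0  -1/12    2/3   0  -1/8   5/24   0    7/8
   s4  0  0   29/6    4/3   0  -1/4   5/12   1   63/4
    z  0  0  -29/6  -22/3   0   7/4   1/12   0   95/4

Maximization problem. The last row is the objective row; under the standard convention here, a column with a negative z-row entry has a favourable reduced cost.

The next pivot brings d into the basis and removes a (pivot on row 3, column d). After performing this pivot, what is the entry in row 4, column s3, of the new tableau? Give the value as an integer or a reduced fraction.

0

Pivot element is row 3, column d: 2/3.
Normalize row 3: new (row 3, s3) = (5/24)/(2/3) = 5/16.
row 4 ← row 4 − (4/3)·(new row 3): 5/12 − (4/3)·(5/16) = 0.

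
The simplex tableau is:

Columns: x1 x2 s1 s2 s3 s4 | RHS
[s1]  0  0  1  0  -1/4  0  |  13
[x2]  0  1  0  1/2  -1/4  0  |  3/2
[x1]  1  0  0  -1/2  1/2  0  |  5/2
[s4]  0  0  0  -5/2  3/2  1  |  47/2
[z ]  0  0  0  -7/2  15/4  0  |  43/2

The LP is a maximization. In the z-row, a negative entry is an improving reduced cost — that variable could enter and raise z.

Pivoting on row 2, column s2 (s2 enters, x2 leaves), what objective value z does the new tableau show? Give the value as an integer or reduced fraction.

32

Minimum ratio for s2: (3/2)/(1/2) = 3.
z changes by −(z-row coeff of s2)·ratio = −(-7/2)·3 = 21/2.
New z = 43/2 + (21/2) = 32.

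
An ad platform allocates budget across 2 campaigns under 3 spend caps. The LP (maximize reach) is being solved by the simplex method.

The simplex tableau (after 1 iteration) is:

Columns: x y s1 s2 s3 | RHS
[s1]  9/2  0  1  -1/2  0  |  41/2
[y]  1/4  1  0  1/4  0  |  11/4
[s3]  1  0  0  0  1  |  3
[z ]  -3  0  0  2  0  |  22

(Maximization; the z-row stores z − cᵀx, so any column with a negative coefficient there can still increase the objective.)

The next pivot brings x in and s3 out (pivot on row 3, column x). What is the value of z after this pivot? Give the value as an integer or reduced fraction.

Minimum ratio for x: 3/1 = 3.
z changes by −(z-row coeff of x)·ratio = −(-3)·3 = 9.
New z = 22 + 9 = 31.

31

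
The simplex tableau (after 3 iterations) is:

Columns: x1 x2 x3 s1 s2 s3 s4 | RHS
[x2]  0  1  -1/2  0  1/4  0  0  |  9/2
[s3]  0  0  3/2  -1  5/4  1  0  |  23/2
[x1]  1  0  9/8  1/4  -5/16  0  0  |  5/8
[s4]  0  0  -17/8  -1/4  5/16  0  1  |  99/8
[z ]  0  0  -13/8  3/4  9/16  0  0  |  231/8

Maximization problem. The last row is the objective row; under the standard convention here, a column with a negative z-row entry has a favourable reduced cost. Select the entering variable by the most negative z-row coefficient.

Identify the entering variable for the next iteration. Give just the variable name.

x3

Objective-row coefficients: x1: 0, x2: 0, x3: -13/8, s1: 3/4, s2: 9/16, s3: 0, s4: 0.
The most negative is -13/8 in column x3, so x3 enters.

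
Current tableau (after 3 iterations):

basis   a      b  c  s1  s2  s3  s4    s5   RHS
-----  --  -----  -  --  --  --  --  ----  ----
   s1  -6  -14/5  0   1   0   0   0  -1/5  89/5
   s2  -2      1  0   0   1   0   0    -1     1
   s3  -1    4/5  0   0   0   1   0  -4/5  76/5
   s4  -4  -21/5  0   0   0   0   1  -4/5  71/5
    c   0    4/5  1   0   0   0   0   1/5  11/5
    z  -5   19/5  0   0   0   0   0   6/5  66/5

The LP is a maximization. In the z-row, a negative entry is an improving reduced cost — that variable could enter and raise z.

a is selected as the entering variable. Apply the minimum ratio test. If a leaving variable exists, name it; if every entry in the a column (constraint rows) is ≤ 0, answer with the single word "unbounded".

a-column entries: row 1: -6, row 2: -2, row 3: -1, row 4: -4, row 5: 0. All ≤ 0, so a can increase without bound; the LP is unbounded in this direction.

unbounded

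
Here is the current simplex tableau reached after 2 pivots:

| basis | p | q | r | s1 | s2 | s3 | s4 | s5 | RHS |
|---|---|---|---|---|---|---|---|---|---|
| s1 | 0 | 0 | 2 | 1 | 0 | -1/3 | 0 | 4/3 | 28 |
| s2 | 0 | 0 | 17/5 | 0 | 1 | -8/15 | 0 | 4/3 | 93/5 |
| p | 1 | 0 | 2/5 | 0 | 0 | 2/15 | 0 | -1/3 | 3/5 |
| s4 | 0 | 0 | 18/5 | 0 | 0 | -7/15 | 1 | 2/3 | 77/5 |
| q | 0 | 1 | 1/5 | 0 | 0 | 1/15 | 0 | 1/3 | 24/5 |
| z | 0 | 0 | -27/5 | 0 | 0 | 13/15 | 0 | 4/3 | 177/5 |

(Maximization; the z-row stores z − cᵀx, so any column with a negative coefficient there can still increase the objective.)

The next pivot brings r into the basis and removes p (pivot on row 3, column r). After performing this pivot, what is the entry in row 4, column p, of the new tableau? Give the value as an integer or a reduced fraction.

Pivot element is row 3, column r: 2/5.
Normalize row 3: new (row 3, p) = 1/(2/5) = 5/2.
row 4 ← row 4 − (18/5)·(new row 3): 0 − (18/5)·(5/2) = -9.

-9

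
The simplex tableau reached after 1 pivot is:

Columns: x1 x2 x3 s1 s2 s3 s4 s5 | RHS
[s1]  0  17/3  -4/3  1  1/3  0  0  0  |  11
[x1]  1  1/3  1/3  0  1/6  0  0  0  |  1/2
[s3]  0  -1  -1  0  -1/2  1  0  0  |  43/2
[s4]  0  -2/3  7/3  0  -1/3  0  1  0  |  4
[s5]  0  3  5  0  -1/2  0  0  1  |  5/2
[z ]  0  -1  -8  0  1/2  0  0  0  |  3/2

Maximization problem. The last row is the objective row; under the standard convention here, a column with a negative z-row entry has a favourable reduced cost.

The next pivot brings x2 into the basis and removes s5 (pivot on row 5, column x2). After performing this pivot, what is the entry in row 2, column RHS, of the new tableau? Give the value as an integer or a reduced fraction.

2/9

Pivot element is row 5, column x2: 3.
Normalize row 5: new (row 5, RHS) = (5/2)/3 = 5/6.
row 2 ← row 2 − (1/3)·(new row 5): 1/2 − (1/3)·(5/6) = 2/9.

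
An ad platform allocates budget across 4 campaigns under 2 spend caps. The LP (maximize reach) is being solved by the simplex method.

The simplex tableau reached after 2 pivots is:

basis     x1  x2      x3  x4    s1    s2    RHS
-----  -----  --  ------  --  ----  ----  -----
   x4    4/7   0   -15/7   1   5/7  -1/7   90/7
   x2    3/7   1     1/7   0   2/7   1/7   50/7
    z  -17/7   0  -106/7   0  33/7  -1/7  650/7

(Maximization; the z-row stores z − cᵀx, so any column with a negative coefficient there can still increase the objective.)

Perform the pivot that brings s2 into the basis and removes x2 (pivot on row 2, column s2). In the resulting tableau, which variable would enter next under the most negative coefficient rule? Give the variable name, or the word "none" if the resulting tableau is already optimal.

Pivot element 1/7. New z-row = old z-row − (-1/7)·(row 2/(1/7)).
Updated z-row coefficients: x1: -2, x2: 1, x3: -15, x4: 0, s1: 5, s2: 0.
The most negative is -15 in column x3, so x3 would enter next.

x3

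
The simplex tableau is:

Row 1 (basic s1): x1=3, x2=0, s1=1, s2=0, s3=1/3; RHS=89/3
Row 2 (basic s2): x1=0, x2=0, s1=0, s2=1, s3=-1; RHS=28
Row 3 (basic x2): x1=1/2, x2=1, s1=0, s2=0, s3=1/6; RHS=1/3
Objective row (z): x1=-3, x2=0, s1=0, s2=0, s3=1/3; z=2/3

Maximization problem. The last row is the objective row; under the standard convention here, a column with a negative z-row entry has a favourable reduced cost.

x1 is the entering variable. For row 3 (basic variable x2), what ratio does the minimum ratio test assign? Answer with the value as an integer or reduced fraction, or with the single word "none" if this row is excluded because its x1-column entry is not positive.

2/3

Ratio = RHS / (x1 entry) = (1/3) / (1/2) = 2/3.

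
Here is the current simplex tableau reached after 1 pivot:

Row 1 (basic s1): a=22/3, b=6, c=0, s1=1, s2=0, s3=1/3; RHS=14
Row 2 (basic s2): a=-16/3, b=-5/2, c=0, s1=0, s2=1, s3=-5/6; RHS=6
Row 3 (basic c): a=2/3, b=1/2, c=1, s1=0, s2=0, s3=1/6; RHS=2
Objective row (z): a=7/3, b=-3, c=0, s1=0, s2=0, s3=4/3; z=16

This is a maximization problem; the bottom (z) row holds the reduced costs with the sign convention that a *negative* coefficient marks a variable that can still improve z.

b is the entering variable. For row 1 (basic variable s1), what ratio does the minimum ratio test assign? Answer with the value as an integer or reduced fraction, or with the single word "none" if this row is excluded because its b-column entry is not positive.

Ratio = RHS / (b entry) = 14 / 6 = 7/3.

7/3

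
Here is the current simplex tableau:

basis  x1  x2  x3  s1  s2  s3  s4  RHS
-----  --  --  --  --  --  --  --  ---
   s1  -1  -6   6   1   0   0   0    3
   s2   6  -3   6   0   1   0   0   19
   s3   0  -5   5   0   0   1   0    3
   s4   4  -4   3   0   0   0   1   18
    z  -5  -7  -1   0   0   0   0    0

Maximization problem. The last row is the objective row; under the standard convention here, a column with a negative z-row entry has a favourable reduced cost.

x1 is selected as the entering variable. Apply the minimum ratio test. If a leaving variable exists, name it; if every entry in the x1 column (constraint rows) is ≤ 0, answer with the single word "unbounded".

s2

Ratios: row 1 (s1): entry -1 ≤ 0, skip; row 2 (s2): 19/6 = 19/6; row 3 (s3): entry 0 ≤ 0, skip; row 4 (s4): 18/4 = 9/2.
Minimum ratio is in the s2 row, so s2 leaves.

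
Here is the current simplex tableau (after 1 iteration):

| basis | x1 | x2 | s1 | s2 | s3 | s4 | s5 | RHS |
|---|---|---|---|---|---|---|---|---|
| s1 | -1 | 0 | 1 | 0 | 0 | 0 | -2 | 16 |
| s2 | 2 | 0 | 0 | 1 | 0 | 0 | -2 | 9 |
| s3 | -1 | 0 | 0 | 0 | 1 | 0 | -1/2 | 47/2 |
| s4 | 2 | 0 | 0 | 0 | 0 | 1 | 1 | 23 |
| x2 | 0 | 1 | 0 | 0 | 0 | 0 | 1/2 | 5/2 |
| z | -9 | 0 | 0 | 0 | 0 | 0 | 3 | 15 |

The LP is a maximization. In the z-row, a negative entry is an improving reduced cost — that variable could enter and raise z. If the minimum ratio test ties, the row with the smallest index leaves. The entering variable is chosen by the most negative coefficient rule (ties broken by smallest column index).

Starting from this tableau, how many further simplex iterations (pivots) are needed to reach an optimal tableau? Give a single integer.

pivot: x1 in, s2 out → z = 111/2
pivot: s5 in, s4 out → z = 167/2
No improving column remains; optimal.

2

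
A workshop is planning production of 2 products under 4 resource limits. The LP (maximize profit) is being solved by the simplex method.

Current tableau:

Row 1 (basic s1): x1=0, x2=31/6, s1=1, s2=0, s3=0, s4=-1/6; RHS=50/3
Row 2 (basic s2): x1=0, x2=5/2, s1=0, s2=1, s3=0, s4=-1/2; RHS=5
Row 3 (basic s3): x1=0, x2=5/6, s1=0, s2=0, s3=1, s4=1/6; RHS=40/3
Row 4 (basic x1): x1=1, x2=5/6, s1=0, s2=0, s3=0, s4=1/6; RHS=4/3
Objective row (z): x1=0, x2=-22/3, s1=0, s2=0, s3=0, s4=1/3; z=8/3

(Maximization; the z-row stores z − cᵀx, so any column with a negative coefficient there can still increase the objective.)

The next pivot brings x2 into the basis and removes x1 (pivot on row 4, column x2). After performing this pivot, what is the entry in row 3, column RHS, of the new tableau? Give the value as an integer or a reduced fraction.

12

Pivot element is row 4, column x2: 5/6.
Normalize row 4: new (row 4, RHS) = (4/3)/(5/6) = 8/5.
row 3 ← row 3 − (5/6)·(new row 4): 40/3 − (5/6)·(8/5) = 12.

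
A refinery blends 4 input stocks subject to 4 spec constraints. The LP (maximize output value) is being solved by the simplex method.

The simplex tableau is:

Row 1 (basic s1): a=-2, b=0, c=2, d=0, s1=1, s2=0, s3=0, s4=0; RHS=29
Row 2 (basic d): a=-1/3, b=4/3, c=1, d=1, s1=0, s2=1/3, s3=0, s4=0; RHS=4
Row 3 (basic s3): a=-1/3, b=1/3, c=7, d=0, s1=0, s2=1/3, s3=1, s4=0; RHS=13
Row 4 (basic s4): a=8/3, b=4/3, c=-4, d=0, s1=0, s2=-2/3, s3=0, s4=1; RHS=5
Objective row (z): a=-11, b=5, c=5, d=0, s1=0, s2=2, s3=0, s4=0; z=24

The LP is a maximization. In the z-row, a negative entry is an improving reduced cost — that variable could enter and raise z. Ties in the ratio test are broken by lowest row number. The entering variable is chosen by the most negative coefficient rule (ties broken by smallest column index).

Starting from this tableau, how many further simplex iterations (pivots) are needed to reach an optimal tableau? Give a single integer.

3

pivot: a in, s4 out → z = 357/8
pivot: c in, s3 out → z = 1787/26
pivot: s2 in, d out → z = 147/2
No improving column remains; optimal.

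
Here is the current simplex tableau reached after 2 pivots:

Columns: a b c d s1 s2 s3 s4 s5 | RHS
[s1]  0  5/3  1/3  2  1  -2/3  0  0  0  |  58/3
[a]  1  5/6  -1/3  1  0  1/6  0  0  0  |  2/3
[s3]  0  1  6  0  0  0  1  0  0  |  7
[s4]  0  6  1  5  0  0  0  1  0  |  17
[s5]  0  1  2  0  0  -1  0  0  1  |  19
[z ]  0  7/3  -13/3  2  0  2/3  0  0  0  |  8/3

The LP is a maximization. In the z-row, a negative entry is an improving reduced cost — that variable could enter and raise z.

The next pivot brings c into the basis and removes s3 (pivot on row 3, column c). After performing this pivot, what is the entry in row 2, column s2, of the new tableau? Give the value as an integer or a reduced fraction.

Pivot element is row 3, column c: 6.
Normalize row 3: new (row 3, s2) = 0/6 = 0.
row 2 ← row 2 − (-1/3)·(new row 3): 1/6 − (-1/3)·0 = 1/6.

1/6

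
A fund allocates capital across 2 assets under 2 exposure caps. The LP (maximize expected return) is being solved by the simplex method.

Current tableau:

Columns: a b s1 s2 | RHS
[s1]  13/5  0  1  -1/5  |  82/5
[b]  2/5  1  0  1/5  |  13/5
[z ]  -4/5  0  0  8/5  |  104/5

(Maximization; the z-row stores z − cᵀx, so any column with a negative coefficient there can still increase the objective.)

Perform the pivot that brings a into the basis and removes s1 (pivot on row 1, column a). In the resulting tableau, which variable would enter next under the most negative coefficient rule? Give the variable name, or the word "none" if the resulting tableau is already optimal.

none

Pivot element 13/5. New z-row = old z-row − (-4/5)·(row 1/(13/5)).
Updated z-row coefficients: a: 0, b: 0, s1: 4/13, s2: 20/13.
No coefficient is strictly negative; the tableau after this pivot is optimal.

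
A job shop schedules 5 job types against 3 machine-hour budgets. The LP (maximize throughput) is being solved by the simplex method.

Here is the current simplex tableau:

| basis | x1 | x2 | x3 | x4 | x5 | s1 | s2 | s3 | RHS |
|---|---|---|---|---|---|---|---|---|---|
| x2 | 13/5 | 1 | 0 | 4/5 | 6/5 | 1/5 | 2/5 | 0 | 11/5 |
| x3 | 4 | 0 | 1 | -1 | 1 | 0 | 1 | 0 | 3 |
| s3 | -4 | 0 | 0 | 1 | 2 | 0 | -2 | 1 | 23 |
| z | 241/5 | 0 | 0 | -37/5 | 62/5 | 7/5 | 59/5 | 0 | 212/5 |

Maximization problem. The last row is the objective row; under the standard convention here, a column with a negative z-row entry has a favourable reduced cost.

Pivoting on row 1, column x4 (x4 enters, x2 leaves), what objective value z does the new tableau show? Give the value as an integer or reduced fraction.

Minimum ratio for x4: (11/5)/(4/5) = 11/4.
z changes by −(z-row coeff of x4)·ratio = −(-37/5)·(11/4) = 407/20.
New z = 212/5 + (407/20) = 251/4.

251/4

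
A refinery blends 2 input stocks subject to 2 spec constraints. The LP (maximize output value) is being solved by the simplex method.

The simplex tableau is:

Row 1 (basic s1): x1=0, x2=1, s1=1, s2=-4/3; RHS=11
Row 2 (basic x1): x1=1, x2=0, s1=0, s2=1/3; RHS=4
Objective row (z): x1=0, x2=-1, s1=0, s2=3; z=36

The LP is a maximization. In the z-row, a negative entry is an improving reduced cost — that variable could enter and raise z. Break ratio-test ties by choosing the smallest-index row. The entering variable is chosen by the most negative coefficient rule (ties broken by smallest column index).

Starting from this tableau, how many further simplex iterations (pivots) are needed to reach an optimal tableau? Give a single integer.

1

pivot: x2 in, s1 out → z = 47
No improving column remains; optimal.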